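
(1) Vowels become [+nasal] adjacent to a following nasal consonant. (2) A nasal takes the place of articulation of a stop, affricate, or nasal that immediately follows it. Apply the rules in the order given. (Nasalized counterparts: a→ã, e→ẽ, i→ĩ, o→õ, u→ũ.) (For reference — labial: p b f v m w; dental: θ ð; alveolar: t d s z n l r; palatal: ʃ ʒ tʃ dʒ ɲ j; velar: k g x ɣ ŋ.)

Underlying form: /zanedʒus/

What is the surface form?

[zãnedʒus]

Rule 1: /a/ before nasal /n/ → [ã]
After rule 1: zãnedʒus
Rule 2: no segment meets the rule's conditions; no change.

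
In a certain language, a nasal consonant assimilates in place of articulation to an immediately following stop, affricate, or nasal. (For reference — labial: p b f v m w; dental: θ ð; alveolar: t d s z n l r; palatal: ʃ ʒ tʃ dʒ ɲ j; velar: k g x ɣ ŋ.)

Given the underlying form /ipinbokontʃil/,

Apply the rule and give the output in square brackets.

[ipimbokoɲtʃil]

/n/ before /b/ (labial) → [m]
/n/ before /tʃ/ (palatal) → [ɲ]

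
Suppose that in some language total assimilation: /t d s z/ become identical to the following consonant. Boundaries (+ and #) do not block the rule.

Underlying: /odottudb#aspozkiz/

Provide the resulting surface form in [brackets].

[odottubb#appokkiz]

/d/ before /b/ → [b] (total assimilation)
/s/ before /p/ → [p] (total assimilation)
/z/ before /k/ → [k] (total assimilation)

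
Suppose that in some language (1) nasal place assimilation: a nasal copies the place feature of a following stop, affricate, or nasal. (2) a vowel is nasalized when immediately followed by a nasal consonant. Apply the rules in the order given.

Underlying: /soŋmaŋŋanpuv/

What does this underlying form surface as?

[sõmmãŋŋãmpuv]

Rule 1: /ŋ/ before /m/ (labial) → [m]
Rule 1: /n/ before /p/ (labial) → [m]
After rule 1: sommaŋŋampuv
Rule 2: /o/ before nasal /m/ → [õ]
Rule 2: /a/ before nasal /ŋ/ → [ã]
Rule 2: /a/ before nasal /m/ → [ã]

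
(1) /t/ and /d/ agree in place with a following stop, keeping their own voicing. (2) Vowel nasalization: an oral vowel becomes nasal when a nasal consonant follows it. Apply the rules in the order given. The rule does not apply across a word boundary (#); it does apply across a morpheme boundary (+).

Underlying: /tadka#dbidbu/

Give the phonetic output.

[tagka#bbibbu]

Rule 1: /d/ before /k/ (velar) → [g]
Rule 1: /d/ before /b/ (labial) → [b]
Rule 1: /d/ before /b/ (labial) → [b]
After rule 1: tagka#bbibbu
Rule 2: no segment meets the rule's conditions; no change.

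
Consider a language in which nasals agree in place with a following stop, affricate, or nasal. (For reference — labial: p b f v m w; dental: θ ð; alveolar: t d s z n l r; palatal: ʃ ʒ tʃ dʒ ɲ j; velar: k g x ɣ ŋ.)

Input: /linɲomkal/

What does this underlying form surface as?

[liɲɲoŋkal]

/n/ before /ɲ/ (palatal) → [ɲ]
/m/ before /k/ (velar) → [ŋ]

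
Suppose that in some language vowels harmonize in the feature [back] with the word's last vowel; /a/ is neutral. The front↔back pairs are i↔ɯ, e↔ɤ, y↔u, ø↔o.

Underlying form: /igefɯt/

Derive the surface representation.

[ɯgɤfɯt]

/i/ harmonizes with /ɯ/ ([+back]) → [ɯ]
/e/ harmonizes with /ɯ/ ([+back]) → [ɤ]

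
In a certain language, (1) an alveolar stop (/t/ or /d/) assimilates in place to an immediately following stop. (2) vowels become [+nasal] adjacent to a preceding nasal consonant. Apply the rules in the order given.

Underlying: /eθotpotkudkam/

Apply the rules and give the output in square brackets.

[eθoppokkugkam]

Rule 1: /t/ before /p/ (labial) → [p]
Rule 1: /t/ before /k/ (velar) → [k]
Rule 1: /d/ before /k/ (velar) → [g]
After rule 1: eθoppokkugkam
Rule 2: no segment meets the rule's conditions; no change.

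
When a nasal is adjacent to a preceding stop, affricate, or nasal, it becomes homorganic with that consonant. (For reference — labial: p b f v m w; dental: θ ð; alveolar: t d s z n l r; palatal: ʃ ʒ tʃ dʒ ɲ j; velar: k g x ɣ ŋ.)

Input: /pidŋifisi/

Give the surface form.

/ŋ/ after /d/ (alveolar) → [n]

[pidnifisi]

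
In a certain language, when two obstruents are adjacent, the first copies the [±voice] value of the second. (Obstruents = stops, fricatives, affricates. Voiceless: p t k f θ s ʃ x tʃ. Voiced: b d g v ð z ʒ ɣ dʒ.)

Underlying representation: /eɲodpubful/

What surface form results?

[eɲotpupful]

/d/ before /p/ (voiceless) → [t]
/b/ before /f/ (voiceless) → [p]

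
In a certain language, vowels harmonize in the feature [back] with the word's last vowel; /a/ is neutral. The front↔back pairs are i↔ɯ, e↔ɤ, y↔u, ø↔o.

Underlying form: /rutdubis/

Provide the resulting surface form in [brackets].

[rytdybis]

/u/ harmonizes with /i/ ([-back]) → [y]
/u/ harmonizes with /i/ ([-back]) → [y]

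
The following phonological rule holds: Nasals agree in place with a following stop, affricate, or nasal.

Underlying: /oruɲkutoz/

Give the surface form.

/ɲ/ before /k/ (velar) → [ŋ]

[oruŋkutoz]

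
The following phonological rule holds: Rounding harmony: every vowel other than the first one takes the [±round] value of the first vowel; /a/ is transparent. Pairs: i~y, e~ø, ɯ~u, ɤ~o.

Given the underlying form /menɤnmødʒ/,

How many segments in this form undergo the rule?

1

/ø/ harmonizes with /e/ ([-round]) → [e]
1 segment changes.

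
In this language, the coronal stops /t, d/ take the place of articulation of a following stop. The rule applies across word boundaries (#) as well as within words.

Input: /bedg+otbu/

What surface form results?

/d/ before /g/ (velar) → [g]
/t/ before /b/ (labial) → [p]

[begg+opbu]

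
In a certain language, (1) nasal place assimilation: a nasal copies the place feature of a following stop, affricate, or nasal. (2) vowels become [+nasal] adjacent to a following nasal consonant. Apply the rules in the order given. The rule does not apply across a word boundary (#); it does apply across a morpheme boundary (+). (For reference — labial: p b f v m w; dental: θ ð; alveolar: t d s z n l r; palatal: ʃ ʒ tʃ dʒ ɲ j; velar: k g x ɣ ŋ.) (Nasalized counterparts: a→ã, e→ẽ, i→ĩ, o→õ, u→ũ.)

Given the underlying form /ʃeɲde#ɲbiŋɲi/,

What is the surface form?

[ʃẽnde#mbĩɲɲi]

Rule 1: /ɲ/ before /d/ (alveolar) → [n]
Rule 1: /ɲ/ before /b/ (labial) → [m]
Rule 1: /ŋ/ before /ɲ/ (palatal) → [ɲ]
After rule 1: ʃende#mbiɲɲi
Rule 2: /e/ before nasal /n/ → [ẽ]
Rule 2: /i/ before nasal /ɲ/ → [ĩ]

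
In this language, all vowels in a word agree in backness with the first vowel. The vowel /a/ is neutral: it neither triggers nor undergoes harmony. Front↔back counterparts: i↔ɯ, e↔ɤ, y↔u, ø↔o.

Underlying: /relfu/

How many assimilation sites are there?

1

/u/ harmonizes with /e/ ([-back]) → [y]
1 segment changes.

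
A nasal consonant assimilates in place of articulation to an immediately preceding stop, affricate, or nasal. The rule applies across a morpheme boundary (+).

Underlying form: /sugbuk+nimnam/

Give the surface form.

/n/ after /k/ (velar) → [ŋ]
/n/ after /m/ (labial) → [m]

[sugbuk+ŋimmam]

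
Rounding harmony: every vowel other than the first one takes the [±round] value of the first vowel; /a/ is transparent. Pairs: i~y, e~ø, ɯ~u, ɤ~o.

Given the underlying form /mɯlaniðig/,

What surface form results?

[mɯlaniðig]

no segment meets the rule's conditions; no change.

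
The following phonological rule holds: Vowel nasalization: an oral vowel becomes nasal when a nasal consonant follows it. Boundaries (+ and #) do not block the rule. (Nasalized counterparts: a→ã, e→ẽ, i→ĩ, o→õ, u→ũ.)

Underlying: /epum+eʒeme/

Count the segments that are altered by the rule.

2

/u/ before nasal /m/ → [ũ]
/e/ before nasal /m/ → [ẽ]
2 segments change.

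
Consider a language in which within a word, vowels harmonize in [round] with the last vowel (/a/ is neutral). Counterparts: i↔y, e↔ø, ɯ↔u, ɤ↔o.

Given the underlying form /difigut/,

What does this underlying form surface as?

[dyfygut]

/i/ harmonizes with /u/ ([+round]) → [y]
/i/ harmonizes with /u/ ([+round]) → [y]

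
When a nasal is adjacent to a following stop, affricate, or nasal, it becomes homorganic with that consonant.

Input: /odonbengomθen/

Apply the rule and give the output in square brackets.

[odombeŋgomθen]

/n/ before /b/ (labial) → [m]
/n/ before /g/ (velar) → [ŋ]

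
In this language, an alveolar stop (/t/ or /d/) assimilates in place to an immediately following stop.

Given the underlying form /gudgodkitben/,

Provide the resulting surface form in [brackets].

/d/ before /g/ (velar) → [g]
/d/ before /k/ (velar) → [g]
/t/ before /b/ (labial) → [p]

[guggogkipben]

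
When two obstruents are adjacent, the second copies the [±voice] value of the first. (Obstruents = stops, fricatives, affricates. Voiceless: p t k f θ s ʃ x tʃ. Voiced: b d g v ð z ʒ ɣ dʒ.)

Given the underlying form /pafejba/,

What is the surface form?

no segment meets the rule's conditions; no change.

[pafejba]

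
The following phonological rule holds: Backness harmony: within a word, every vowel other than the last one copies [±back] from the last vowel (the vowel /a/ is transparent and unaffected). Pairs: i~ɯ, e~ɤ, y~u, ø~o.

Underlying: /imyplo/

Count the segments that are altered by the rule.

/i/ harmonizes with /o/ ([+back]) → [ɯ]
/y/ harmonizes with /o/ ([+back]) → [u]
2 segments change.

2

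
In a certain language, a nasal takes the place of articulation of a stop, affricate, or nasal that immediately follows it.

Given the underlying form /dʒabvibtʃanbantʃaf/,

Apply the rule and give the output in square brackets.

/n/ before /b/ (labial) → [m]
/n/ before /tʃ/ (palatal) → [ɲ]

[dʒabvibtʃambaɲtʃaf]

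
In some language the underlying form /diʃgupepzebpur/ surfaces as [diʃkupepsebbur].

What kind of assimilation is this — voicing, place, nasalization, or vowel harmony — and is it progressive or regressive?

voicing assimilation, progressive

/g/→[k] /z/→[s] /p/→[b].
Each target copies a feature from the preceding segment, so the direction is progressive.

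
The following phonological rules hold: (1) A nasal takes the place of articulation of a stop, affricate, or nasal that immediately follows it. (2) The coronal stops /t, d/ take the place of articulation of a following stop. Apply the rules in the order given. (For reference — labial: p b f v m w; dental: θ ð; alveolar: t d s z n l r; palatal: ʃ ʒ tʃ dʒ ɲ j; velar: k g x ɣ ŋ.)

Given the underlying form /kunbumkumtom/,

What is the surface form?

Rule 1: /n/ before /b/ (labial) → [m]
Rule 1: /m/ before /k/ (velar) → [ŋ]
Rule 1: /m/ before /t/ (alveolar) → [n]
After rule 1: kumbuŋkuntom
Rule 2: no segment meets the rule's conditions; no change.

[kumbuŋkuntom]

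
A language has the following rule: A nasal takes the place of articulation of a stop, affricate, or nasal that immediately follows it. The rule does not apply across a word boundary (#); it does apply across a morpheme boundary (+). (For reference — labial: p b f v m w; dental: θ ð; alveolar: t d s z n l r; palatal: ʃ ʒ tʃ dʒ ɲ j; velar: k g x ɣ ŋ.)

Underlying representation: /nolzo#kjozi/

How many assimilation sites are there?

No segment meets the rule's conditions.

0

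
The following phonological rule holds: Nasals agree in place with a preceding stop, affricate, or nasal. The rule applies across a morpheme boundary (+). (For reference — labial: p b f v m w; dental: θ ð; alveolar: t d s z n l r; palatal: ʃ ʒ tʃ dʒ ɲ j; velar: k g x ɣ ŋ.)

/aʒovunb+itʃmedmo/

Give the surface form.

[aʒovunb+itʃɲedno]

/m/ after /tʃ/ (palatal) → [ɲ]
/m/ after /d/ (alveolar) → [n]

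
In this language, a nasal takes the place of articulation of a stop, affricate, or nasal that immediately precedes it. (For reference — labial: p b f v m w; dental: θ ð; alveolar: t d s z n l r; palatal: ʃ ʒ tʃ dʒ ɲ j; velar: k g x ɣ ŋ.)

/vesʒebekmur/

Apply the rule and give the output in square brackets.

/m/ after /k/ (velar) → [ŋ]

[vesʒebekŋur]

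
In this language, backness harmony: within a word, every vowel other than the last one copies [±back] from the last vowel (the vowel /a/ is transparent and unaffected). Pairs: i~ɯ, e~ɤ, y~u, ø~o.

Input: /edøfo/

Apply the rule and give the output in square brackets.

[ɤdofo]

/e/ harmonizes with /o/ ([+back]) → [ɤ]
/ø/ harmonizes with /o/ ([+back]) → [o]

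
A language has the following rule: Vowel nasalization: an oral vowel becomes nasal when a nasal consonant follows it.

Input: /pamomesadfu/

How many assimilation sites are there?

/a/ before nasal /m/ → [ã]
/o/ before nasal /m/ → [õ]
2 segments change.

2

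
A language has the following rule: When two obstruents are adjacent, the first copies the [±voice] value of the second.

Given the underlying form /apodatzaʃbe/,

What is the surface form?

[apodadzaʒbe]

/t/ before /z/ (voiced) → [d]
/ʃ/ before /b/ (voiced) → [ʒ]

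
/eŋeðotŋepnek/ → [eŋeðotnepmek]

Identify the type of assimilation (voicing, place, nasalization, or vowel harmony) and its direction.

place assimilation, progressive

/ŋ/→[n] /n/→[m].
Each target copies a feature from the preceding segment, so the direction is progressive.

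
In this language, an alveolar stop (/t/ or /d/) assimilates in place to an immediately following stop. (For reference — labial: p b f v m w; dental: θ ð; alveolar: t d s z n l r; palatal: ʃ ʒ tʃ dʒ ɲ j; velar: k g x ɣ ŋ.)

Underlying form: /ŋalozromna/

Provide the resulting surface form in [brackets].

[ŋalozromna]

no segment meets the rule's conditions; no change.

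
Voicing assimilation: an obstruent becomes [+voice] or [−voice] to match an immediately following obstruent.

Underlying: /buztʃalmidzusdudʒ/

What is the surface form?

/z/ before /tʃ/ (voiceless) → [s]
/s/ before /d/ (voiced) → [z]

[bustʃalmidzuzdudʒ]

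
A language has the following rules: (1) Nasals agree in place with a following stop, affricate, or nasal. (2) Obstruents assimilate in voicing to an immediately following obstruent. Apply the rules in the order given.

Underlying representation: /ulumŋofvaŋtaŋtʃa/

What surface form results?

Rule 1: /m/ before /ŋ/ (velar) → [ŋ]
Rule 1: /ŋ/ before /t/ (alveolar) → [n]
Rule 1: /ŋ/ before /tʃ/ (palatal) → [ɲ]
After rule 1: uluŋŋofvantaɲtʃa
Rule 2: /f/ before /v/ (voiced) → [v]

[uluŋŋovvantaɲtʃa]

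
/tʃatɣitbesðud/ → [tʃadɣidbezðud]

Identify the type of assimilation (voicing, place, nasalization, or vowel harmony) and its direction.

/t/→[d] /t/→[d] /s/→[z].
Each target copies a feature from the following segment, so the direction is regressive.

voicing assimilation, regressive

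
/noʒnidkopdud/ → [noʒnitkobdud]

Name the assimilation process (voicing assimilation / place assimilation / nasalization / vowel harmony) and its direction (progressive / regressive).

/d/→[t] /p/→[b].
Each target copies a feature from the following segment, so the direction is regressive.

voicing assimilation, regressive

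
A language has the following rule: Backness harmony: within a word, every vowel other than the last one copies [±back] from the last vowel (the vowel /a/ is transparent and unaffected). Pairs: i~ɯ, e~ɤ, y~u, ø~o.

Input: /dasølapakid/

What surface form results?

no segment meets the rule's conditions; no change.

[dasølapakid]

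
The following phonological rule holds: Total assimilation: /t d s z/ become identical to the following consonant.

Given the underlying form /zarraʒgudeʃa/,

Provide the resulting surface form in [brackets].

no segment meets the rule's conditions; no change.

[zarraʒgudeʃa]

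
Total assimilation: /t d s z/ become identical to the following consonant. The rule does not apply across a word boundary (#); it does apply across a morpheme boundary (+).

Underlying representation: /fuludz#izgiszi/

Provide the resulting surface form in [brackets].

/d/ before /z/ → [z] (total assimilation)
/z/ before /g/ → [g] (total assimilation)
/s/ before /z/ → [z] (total assimilation)

[fuluzz#iggizzi]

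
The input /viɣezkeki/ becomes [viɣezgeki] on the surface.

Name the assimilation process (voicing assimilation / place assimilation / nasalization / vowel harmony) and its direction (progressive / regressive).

/k/→[g].
Each target copies a feature from the preceding segment, so the direction is progressive.

voicing assimilation, progressive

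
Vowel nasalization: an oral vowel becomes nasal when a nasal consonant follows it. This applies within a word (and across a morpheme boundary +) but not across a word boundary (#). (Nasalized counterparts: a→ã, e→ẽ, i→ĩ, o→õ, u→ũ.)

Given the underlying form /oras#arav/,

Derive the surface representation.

no segment meets the rule's conditions; no change.

[oras#arav]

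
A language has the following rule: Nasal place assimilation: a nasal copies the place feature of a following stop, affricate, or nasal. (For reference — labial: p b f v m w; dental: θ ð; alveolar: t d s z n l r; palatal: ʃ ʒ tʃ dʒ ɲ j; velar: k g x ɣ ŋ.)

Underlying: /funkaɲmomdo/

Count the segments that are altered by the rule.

/n/ before /k/ (velar) → [ŋ]
/ɲ/ before /m/ (labial) → [m]
/m/ before /d/ (alveolar) → [n]
3 segments change.

3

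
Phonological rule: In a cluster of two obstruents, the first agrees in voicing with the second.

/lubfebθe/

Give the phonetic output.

/b/ before /f/ (voiceless) → [p]
/b/ before /θ/ (voiceless) → [p]

[lupfepθe]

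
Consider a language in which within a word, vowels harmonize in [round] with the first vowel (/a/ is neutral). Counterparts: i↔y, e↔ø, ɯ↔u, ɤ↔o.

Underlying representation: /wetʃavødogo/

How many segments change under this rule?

3

/ø/ harmonizes with /e/ ([-round]) → [e]
/o/ harmonizes with /e/ ([-round]) → [ɤ]
/o/ harmonizes with /e/ ([-round]) → [ɤ]
3 segments change.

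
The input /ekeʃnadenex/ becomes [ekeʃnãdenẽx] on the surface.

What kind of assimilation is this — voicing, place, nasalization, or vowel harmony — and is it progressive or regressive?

/a/→[ã] /e/→[ẽ].
Each target copies a feature from the preceding segment, so the direction is progressive.

nasalization, progressive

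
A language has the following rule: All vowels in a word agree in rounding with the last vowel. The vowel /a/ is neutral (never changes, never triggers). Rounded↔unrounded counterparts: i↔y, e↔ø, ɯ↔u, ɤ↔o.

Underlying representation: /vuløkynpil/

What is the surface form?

/u/ harmonizes with /i/ ([-round]) → [ɯ]
/ø/ harmonizes with /i/ ([-round]) → [e]
/y/ harmonizes with /i/ ([-round]) → [i]

[vɯlekinpil]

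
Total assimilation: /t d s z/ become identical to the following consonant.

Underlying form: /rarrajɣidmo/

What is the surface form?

/d/ before /m/ → [m] (total assimilation)

[rarrajɣimmo]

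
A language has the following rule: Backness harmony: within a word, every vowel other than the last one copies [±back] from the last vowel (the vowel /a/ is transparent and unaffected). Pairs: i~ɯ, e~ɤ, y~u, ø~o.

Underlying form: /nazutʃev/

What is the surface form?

/u/ harmonizes with /e/ ([-back]) → [y]

[nazytʃev]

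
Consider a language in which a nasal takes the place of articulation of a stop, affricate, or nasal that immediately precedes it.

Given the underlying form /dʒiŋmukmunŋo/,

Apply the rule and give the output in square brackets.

[dʒiŋŋukŋunno]

/m/ after /ŋ/ (velar) → [ŋ]
/m/ after /k/ (velar) → [ŋ]
/ŋ/ after /n/ (alveolar) → [n]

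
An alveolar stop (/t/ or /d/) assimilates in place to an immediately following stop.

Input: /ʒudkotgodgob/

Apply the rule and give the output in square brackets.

[ʒugkokgoggob]

/d/ before /k/ (velar) → [g]
/t/ before /g/ (velar) → [k]
/d/ before /g/ (velar) → [g]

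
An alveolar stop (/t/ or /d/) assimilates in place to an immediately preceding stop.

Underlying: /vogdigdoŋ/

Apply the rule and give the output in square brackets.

/d/ after /g/ (velar) → [g]
/d/ after /g/ (velar) → [g]

[voggiggoŋ]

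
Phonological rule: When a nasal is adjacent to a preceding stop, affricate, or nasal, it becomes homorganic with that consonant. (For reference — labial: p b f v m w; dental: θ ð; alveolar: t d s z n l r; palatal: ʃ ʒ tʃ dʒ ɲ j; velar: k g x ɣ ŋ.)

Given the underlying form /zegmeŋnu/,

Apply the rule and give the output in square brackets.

[zegŋeŋŋu]

/m/ after /g/ (velar) → [ŋ]
/n/ after /ŋ/ (velar) → [ŋ]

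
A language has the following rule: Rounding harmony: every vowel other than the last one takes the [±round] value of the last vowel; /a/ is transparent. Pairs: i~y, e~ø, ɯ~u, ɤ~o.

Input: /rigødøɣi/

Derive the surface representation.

[rigedeɣi]

/ø/ harmonizes with /i/ ([-round]) → [e]
/ø/ harmonizes with /i/ ([-round]) → [e]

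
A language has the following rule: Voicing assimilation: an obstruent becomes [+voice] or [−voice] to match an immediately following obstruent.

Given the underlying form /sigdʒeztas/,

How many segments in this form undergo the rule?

/z/ before /t/ (voiceless) → [s]
1 segment changes.

1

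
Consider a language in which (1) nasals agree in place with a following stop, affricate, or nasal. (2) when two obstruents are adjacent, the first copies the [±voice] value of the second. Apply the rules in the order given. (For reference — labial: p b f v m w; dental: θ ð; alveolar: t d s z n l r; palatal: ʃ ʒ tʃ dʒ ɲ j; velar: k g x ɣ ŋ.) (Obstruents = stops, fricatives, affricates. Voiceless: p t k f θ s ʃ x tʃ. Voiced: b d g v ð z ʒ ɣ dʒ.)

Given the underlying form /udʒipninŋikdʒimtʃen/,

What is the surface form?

[udʒipniŋŋigdʒiɲtʃen]

Rule 1: /n/ before /ŋ/ (velar) → [ŋ]
Rule 1: /m/ before /tʃ/ (palatal) → [ɲ]
After rule 1: udʒipniŋŋikdʒiɲtʃen
Rule 2: /k/ before /dʒ/ (voiced) → [g]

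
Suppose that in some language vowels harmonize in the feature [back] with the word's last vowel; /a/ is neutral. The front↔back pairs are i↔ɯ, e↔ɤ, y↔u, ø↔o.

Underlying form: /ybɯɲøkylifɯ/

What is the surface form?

/y/ harmonizes with /ɯ/ ([+back]) → [u]
/ø/ harmonizes with /ɯ/ ([+back]) → [o]
/y/ harmonizes with /ɯ/ ([+back]) → [u]
/i/ harmonizes with /ɯ/ ([+back]) → [ɯ]

[ubɯɲokulɯfɯ]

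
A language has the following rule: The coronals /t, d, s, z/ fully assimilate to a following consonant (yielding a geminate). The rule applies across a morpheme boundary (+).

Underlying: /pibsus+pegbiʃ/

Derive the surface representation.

[pibsup+pegbiʃ]

/s/ before /p/ → [p] (total assimilation)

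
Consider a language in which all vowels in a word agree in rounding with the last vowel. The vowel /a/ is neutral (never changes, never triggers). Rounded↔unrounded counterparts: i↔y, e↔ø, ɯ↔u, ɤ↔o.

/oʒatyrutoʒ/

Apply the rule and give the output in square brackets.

no segment meets the rule's conditions; no change.

[oʒatyrutoʒ]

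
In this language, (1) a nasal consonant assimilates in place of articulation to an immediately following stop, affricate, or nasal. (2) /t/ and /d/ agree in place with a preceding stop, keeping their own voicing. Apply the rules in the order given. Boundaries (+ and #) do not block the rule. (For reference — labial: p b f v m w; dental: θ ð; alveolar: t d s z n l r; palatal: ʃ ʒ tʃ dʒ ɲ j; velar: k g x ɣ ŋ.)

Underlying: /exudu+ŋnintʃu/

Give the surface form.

[exudu+nniɲtʃu]

Rule 1: /ŋ/ before /n/ (alveolar) → [n]
Rule 1: /n/ before /tʃ/ (palatal) → [ɲ]
After rule 1: exudu+nniɲtʃu
Rule 2: no segment meets the rule's conditions; no change.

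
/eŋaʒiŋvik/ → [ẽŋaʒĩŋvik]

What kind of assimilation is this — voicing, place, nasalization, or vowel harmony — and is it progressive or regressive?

/e/→[ẽ] /i/→[ĩ].
Each target copies a feature from the following segment, so the direction is regressive.

nasalization, regressive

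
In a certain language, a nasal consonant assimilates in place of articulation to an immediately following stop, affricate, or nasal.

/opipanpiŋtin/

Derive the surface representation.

[opipampintin]

/n/ before /p/ (labial) → [m]
/ŋ/ before /t/ (alveolar) → [n]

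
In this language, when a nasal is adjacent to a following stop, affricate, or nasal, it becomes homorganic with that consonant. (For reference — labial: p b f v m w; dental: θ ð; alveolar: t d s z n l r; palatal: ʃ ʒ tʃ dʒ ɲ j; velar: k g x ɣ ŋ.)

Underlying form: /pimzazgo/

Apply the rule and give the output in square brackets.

no segment meets the rule's conditions; no change.

[pimzazgo]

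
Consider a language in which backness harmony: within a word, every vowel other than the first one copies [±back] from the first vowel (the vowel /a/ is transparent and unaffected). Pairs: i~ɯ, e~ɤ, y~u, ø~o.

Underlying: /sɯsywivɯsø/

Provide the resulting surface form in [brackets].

[sɯsuwɯvɯso]

/y/ harmonizes with /ɯ/ ([+back]) → [u]
/i/ harmonizes with /ɯ/ ([+back]) → [ɯ]
/ø/ harmonizes with /ɯ/ ([+back]) → [o]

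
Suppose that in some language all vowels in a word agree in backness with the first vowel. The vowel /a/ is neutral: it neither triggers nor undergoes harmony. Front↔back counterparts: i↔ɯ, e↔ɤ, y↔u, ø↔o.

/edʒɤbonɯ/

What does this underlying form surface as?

[edʒebøni]

/ɤ/ harmonizes with /e/ ([-back]) → [e]
/o/ harmonizes with /e/ ([-back]) → [ø]
/ɯ/ harmonizes with /e/ ([-back]) → [i]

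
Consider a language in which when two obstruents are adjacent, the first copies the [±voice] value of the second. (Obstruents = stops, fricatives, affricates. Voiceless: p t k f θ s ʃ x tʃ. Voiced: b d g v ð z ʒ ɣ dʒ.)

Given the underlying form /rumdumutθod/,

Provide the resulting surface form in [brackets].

[rumdumutθod]

no segment meets the rule's conditions; no change.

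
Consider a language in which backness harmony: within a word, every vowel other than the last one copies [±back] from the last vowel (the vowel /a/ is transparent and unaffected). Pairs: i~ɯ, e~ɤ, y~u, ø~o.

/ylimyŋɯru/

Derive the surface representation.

[ulɯmuŋɯru]

/y/ harmonizes with /u/ ([+back]) → [u]
/i/ harmonizes with /u/ ([+back]) → [ɯ]
/y/ harmonizes with /u/ ([+back]) → [u]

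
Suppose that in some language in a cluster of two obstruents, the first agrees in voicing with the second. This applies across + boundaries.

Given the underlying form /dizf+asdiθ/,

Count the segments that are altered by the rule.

2

/z/ before /f/ (voiceless) → [s]
/s/ before /d/ (voiced) → [z]
2 segments change.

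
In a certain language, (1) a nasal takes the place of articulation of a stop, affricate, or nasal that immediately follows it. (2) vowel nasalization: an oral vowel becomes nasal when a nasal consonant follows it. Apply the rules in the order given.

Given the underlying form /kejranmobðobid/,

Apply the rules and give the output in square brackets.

Rule 1: /n/ before /m/ (labial) → [m]
After rule 1: kejrammobðobid
Rule 2: /a/ before nasal /m/ → [ã]

[kejrãmmobðobid]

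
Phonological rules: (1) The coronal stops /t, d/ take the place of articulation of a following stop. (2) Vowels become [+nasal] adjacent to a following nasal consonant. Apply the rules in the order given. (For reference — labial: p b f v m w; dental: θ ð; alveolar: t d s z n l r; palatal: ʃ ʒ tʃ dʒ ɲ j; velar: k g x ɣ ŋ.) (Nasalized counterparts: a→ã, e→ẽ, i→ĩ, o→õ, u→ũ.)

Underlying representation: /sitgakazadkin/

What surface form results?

[sikgakazagkĩn]

Rule 1: /t/ before /g/ (velar) → [k]
Rule 1: /d/ before /k/ (velar) → [g]
After rule 1: sikgakazagkin
Rule 2: /i/ before nasal /n/ → [ĩ]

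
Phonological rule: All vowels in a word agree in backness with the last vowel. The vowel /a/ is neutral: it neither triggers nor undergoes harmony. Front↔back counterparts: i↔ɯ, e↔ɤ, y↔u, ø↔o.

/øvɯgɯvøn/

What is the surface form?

/ɯ/ harmonizes with /ø/ ([-back]) → [i]
/ɯ/ harmonizes with /ø/ ([-back]) → [i]

[øvigivøn]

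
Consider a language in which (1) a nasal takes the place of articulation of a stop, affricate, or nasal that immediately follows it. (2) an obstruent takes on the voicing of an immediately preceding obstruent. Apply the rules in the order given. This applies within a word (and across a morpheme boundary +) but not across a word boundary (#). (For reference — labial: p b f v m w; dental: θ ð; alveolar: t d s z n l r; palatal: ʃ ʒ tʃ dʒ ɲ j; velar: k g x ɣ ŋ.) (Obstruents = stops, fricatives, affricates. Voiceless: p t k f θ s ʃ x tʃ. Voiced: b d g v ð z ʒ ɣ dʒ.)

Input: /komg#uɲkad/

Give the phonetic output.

Rule 1: /m/ before /g/ (velar) → [ŋ]
Rule 1: /ɲ/ before /k/ (velar) → [ŋ]
After rule 1: koŋg#uŋkad
Rule 2: no segment meets the rule's conditions; no change.

[koŋg#uŋkad]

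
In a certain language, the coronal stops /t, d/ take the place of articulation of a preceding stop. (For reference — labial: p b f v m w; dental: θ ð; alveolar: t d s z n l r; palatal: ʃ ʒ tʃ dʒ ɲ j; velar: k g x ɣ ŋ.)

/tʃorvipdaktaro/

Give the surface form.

/d/ after /p/ (labial) → [b]
/t/ after /k/ (velar) → [k]

[tʃorvipbakkaro]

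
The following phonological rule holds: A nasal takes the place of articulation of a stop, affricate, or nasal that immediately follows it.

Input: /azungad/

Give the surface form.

/n/ before /g/ (velar) → [ŋ]

[azuŋgad]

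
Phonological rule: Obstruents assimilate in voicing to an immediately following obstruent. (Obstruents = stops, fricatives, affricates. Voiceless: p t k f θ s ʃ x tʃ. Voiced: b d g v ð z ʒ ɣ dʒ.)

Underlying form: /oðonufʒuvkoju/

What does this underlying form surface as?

[oðonuvʒufkoju]

/f/ before /ʒ/ (voiced) → [v]
/v/ before /k/ (voiceless) → [f]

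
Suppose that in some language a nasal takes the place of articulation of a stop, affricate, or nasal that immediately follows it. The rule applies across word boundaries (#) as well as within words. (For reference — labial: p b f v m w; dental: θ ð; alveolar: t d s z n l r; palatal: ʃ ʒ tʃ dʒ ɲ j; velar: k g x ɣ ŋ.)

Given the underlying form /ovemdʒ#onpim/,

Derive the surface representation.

[oveɲdʒ#ompim]

/m/ before /dʒ/ (palatal) → [ɲ]
/n/ before /p/ (labial) → [m]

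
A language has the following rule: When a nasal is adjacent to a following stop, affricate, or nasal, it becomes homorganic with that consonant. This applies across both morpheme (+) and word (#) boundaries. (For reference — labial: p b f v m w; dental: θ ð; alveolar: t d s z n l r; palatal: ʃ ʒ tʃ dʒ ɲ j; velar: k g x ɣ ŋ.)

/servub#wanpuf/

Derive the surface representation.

/n/ before /p/ (labial) → [m]

[servub#wampuf]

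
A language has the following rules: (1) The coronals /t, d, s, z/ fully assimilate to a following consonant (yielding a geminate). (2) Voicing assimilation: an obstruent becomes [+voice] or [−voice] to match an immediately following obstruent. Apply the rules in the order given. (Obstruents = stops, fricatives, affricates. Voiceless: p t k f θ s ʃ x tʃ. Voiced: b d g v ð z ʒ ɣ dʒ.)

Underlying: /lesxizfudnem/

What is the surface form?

Rule 1: /s/ before /x/ → [x] (total assimilation)
Rule 1: /z/ before /f/ → [f] (total assimilation)
Rule 1: /d/ before /n/ → [n] (total assimilation)
After rule 1: lexxiffunnem
Rule 2: no segment meets the rule's conditions; no change.

[lexxiffunnem]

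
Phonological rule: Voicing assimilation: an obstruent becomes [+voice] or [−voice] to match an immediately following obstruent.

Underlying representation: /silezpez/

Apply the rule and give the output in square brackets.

/z/ before /p/ (voiceless) → [s]

[silespez]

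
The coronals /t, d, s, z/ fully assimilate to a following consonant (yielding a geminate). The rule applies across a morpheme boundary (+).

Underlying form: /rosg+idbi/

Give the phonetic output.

[rogg+ibbi]

/s/ before /g/ → [g] (total assimilation)
/d/ before /b/ → [b] (total assimilation)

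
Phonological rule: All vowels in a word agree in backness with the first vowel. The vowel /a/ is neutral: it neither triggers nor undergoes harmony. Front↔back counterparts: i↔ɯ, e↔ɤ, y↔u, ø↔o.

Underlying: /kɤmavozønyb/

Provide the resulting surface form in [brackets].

[kɤmavozonub]

/ø/ harmonizes with /ɤ/ ([+back]) → [o]
/y/ harmonizes with /ɤ/ ([+back]) → [u]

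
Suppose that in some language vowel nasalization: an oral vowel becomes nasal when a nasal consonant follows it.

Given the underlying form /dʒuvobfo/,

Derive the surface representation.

[dʒuvobfo]

no segment meets the rule's conditions; no change.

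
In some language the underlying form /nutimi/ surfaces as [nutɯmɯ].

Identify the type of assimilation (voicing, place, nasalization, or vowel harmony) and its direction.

/i/→[ɯ] /i/→[ɯ].
Vowels agree with the first vowel, so the harmony is progressive.

vowel harmony, progressive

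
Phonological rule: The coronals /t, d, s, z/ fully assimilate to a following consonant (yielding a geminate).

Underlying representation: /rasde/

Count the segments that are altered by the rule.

/s/ before /d/ → [d] (total assimilation)
1 segment changes.

1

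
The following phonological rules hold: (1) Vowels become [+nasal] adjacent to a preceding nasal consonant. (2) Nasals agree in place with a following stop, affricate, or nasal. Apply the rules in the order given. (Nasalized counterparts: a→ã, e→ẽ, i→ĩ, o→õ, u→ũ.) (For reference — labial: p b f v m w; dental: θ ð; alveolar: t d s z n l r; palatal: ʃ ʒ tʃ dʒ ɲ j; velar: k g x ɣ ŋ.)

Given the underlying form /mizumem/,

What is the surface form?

Rule 1: /i/ after nasal /m/ → [ĩ]
Rule 1: /e/ after nasal /m/ → [ẽ]
After rule 1: mĩzumẽm
Rule 2: no segment meets the rule's conditions; no change.

[mĩzumẽm]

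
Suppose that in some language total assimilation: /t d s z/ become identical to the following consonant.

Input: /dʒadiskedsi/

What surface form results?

[dʒadikkessi]

/s/ before /k/ → [k] (total assimilation)
/d/ before /s/ → [s] (total assimilation)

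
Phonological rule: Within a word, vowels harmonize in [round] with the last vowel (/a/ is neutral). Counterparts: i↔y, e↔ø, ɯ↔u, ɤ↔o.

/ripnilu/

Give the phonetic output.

[rypnylu]

/i/ harmonizes with /u/ ([+round]) → [y]
/i/ harmonizes with /u/ ([+round]) → [y]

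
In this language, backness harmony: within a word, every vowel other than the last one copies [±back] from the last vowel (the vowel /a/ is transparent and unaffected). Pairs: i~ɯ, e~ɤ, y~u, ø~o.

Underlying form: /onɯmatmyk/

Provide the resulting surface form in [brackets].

/o/ harmonizes with /y/ ([-back]) → [ø]
/ɯ/ harmonizes with /y/ ([-back]) → [i]

[ønimatmyk]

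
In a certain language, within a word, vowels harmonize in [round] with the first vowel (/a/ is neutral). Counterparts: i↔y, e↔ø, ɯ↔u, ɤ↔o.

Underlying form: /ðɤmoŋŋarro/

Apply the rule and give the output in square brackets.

[ðɤmɤŋŋarrɤ]

/o/ harmonizes with /ɤ/ ([-round]) → [ɤ]
/o/ harmonizes with /ɤ/ ([-round]) → [ɤ]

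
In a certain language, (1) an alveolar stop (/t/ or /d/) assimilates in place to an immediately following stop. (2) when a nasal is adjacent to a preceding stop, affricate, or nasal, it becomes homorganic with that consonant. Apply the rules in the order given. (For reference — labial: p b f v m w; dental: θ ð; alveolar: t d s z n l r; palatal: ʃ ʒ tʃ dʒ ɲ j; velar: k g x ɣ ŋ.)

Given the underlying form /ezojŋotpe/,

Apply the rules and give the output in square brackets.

[ezojŋoppe]

Rule 1: /t/ before /p/ (labial) → [p]
After rule 1: ezojŋoppe
Rule 2: no segment meets the rule's conditions; no change.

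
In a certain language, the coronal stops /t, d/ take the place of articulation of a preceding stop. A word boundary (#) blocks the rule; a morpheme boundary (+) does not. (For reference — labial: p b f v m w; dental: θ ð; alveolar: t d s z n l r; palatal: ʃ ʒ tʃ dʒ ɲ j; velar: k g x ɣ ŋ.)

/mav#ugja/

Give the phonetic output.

no segment meets the rule's conditions; no change.

[mav#ugja]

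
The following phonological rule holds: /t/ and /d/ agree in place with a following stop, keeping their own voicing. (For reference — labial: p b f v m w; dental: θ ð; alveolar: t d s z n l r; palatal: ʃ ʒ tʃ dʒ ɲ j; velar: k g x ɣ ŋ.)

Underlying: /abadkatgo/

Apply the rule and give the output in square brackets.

/d/ before /k/ (velar) → [g]
/t/ before /g/ (velar) → [k]

[abagkakgo]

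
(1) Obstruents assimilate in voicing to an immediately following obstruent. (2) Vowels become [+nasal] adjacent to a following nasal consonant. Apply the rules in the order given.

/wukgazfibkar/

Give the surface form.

[wuggasfipkar]

Rule 1: /k/ before /g/ (voiced) → [g]
Rule 1: /z/ before /f/ (voiceless) → [s]
Rule 1: /b/ before /k/ (voiceless) → [p]
After rule 1: wuggasfipkar
Rule 2: no segment meets the rule's conditions; no change.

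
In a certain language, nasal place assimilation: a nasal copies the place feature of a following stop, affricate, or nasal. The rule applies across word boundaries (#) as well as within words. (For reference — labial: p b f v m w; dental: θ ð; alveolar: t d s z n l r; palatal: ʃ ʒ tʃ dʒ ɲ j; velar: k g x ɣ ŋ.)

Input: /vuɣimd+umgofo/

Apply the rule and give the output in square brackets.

[vuɣind+uŋgofo]

/m/ before /d/ (alveolar) → [n]
/m/ before /g/ (velar) → [ŋ]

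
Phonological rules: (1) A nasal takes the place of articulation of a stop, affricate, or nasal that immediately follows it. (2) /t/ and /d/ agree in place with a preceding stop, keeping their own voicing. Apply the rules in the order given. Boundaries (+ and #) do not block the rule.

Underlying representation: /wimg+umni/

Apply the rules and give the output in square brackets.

[wiŋg+unni]

Rule 1: /m/ before /g/ (velar) → [ŋ]
Rule 1: /m/ before /n/ (alveolar) → [n]
After rule 1: wiŋg+unni
Rule 2: no segment meets the rule's conditions; no change.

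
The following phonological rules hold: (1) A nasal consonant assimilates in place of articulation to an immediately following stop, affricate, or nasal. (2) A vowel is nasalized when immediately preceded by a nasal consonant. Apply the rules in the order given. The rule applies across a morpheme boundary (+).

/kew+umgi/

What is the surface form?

Rule 1: /m/ before /g/ (velar) → [ŋ]
After rule 1: kew+uŋgi
Rule 2: no segment meets the rule's conditions; no change.

[kew+uŋgi]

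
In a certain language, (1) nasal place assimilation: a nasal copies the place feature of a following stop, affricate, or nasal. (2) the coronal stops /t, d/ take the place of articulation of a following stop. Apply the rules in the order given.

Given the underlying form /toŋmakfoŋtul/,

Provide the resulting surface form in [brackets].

[tommakfontul]

Rule 1: /ŋ/ before /m/ (labial) → [m]
Rule 1: /ŋ/ before /t/ (alveolar) → [n]
After rule 1: tommakfontul
Rule 2: no segment meets the rule's conditions; no change.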